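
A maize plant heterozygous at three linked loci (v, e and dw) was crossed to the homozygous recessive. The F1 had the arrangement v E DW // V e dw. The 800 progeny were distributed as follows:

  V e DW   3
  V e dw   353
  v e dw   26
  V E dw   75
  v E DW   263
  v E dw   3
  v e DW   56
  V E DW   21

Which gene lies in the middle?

The two rarest classes, v E dw and V e DW, are the double crossovers. Comparing them with the parentals, only the dw allele has switched, so dw is the middle locus and the order is e – dw – v.

dw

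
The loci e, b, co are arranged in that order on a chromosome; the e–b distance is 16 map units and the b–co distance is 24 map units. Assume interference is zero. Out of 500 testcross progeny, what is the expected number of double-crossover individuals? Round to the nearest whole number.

Map distances give recombination frequencies of 0.160 and 0.240 for the two intervals.
With no interference, expected double-crossover frequency = 0.160 × 0.240 = 0.03840.
Expected number = 0.03840 × 500 = 19.20 ≈ 19.

19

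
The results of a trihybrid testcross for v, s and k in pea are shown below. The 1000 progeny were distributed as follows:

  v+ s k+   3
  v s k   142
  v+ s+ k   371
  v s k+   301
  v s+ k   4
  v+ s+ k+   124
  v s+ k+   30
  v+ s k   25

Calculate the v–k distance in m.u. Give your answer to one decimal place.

The two most frequent reciprocal classes, v s k+ and v+ s+ k, are the parental types, so the F1 was v s k+ / v+ s+ k.
The two rarest classes, v+ s k+ and v s+ k, are the double crossovers. Comparing them with the parentals, only the v allele has switched, so v is the middle locus and the order is k – v – s.
Crossovers in the k–v interval produce the single-crossover classes v s k and v+ s+ k+ (142 + 124 = 266) plus the double crossovers (7).
RF(k–v) = (266 + 7) / 1000 = 273/1000 = 0.2730 → 27.3 m.u.

27.3 m.u.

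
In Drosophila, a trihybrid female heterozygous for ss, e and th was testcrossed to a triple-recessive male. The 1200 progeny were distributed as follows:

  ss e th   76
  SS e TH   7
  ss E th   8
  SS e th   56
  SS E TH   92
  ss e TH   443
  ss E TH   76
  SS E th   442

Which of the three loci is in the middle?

The two most frequent reciprocal classes, SS E th and ss e TH, are the parental types, so the F1 was SS E th / ss e TH.
The two rarest classes, ss E th and SS e TH, are the double crossovers. Comparing them with the parentals, only the ss allele has switched, so ss is the middle locus and the order is th – ss – e.

ss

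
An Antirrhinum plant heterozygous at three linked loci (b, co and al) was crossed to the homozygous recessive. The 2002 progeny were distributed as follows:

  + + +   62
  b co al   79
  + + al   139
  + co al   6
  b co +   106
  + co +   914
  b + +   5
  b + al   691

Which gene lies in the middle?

al

The two most frequent reciprocal classes, + co + and b + al, are the parental types, so the F1 was + co + / b + al.
The two rarest classes, + co al and b + +, are the double crossovers. Comparing them with the parentals, only the al allele has switched, so al is the middle locus and the order is b – al – co.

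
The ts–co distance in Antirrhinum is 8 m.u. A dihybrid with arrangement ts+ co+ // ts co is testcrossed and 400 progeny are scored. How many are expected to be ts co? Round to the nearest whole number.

184

A map distance of 8 m.u. corresponds to a recombination frequency of 0.080.
The F1 is ts+ co+ / ts co, so ts co is a parental gamete class with expected frequency (1 − r)/2 = 0.920/2 = 0.4600.
Expected number = 0.4600 × 400 = 184.00 ≈ 184.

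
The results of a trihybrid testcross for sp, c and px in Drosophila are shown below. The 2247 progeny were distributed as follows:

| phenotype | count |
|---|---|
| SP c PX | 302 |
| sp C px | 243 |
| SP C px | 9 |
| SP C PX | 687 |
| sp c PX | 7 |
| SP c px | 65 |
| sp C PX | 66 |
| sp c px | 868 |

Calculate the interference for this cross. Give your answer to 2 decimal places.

0.56

The two most frequent reciprocal classes, SP C PX and sp c px, are the parental types, so the F1 was SP C PX / sp c px.
The two rarest classes, SP C px and sp c PX, are the double crossovers. Comparing them with the parentals, only the px allele has switched, so px is the middle locus and the order is sp – px – c.
sp–px: (131 + 16)/2247 = 0.0654; px–c: (545 + 16)/2247 = 0.2497.
Expected DCO frequency = 0.0654 × 0.2497 ≈ 0.01633; observed = 16/2247 ≈ 0.00712.
Coefficient of coincidence = 0.00712/0.01633 ≈ 0.44; interference = 1 − 0.44 = 0.56.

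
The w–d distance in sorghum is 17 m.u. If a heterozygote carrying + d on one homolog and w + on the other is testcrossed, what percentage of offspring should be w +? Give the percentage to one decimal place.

41.5%

A map distance of 17 m.u. corresponds to a recombination frequency of 0.170.
The F1 is + d / w +, so w + is a parental gamete class with expected frequency (1 − r)/2 = 0.830/2 = 0.4150.
That is 0.4150 = 41.5% of the progeny.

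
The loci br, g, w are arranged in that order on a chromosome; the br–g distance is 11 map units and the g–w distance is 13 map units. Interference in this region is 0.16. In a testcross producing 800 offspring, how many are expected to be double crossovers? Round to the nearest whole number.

Map distances give recombination frequencies of 0.110 and 0.130 for the two intervals.
With interference 0.16 (so coincidence = 0.84), expected double-crossover frequency = 0.110 × 0.130 × 0.84 = 0.01201.
Expected number = 0.01201 × 800 = 9.61 ≈ 10.

10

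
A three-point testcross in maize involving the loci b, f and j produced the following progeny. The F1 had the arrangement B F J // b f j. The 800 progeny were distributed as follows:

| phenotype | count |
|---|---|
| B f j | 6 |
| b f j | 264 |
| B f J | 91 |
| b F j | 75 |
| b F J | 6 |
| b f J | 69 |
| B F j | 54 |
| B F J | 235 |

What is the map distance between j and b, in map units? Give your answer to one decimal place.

16.9 map units

The two rarest classes, b F J and B f j, are the double crossovers. Comparing them with the parentals, only the b allele has switched, so b is the middle locus and the order is j – b – f.
Crossovers in the j–b interval produce the single-crossover classes B F j and b f J (54 + 69 = 123) plus the double crossovers (12).
RF(j–b) = (123 + 12) / 800 = 135/800 = 0.1688 → 16.9 map units.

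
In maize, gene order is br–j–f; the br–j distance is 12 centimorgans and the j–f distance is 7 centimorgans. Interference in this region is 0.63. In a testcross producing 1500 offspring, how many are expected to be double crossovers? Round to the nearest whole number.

Map distances give recombination frequencies of 0.120 and 0.070 for the two intervals.
With interference 0.63 (so coincidence = 0.37), expected double-crossover frequency = 0.120 × 0.070 × 0.37 = 0.00311.
Expected number = 0.00311 × 1500 = 4.66 ≈ 5.

5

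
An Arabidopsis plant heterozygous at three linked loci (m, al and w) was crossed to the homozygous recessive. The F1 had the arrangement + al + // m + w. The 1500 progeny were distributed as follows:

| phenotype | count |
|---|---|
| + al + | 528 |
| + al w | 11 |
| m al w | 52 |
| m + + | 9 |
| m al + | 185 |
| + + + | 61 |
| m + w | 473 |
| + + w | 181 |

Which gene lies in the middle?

The two rarest classes, + al w and m + +, are the double crossovers. Comparing them with the parentals, only the w allele has switched, so w is the middle locus and the order is m – w – al.

w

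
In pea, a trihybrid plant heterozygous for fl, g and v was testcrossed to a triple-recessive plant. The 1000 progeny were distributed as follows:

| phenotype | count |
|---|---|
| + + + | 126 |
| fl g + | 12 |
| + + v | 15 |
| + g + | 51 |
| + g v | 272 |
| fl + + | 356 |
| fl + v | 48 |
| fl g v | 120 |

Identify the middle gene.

The two most frequent reciprocal classes, + g v and fl + +, are the parental types, so the F1 was + g v / fl + +.
The two rarest classes, + + v and fl g +, are the double crossovers. Comparing them with the parentals, only the g allele has switched, so g is the middle locus and the order is v – g – fl.

g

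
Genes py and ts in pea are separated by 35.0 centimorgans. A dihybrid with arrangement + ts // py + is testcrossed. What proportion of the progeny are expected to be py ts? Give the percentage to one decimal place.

A map distance of 35.0 centimorgans corresponds to a recombination frequency of 0.350.
The F1 is + ts / py +, so py ts is a recombinant gamete class with expected frequency r/2 = 0.350/2 = 0.1750.
That is 0.1750 = 17.5% of the progeny.

17.5%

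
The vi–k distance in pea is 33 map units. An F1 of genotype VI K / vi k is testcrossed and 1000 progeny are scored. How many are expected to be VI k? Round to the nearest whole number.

A map distance of 33 map units corresponds to a recombination frequency of 0.330.
The F1 is VI K / vi k, so VI k is a recombinant gamete class with expected frequency r/2 = 0.330/2 = 0.1650.
Expected number = 0.1650 × 1000 = 165.00 ≈ 165.

165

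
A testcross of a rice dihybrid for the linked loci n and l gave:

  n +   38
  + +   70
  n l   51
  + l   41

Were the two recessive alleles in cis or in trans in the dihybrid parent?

The two most frequent classes are + + (70) and n l (51); these are the parental (non-recombinant) types.
So the F1 carried + + on one chromosome and n l on the other — the recessive alleles are on the same chromosome (cis / coupling).

cis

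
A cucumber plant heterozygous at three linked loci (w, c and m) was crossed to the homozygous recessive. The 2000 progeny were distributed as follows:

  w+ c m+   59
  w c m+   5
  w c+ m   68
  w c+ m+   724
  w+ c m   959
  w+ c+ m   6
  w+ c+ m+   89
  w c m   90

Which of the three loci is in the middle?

The two most frequent reciprocal classes, w+ c m and w c+ m+, are the parental types, so the F1 was w+ c m / w c+ m+.
The two rarest classes, w+ c+ m and w c m+, are the double crossovers. Comparing them with the parentals, only the c allele has switched, so c is the middle locus and the order is m – c – w.

c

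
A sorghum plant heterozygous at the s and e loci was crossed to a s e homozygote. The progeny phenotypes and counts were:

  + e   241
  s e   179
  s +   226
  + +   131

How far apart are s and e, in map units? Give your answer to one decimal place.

The two most frequent classes, + e (241) and s + (226), are the parental types, so the F1 was + e / s +.
The recombinant classes are + + and s e: 131 + 179 = 310.
Recombination frequency = 310/777 = 0.3990 ≈ 39.9%, i.e. 39.9 map units.

39.9 map units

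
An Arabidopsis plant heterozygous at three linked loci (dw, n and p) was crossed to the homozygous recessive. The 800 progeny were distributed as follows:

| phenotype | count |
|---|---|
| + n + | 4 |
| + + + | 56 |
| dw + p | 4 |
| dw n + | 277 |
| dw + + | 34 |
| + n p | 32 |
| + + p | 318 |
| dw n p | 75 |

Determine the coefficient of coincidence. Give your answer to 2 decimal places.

The two most frequent reciprocal classes, dw n + and + + p, are the parental types, so the F1 was dw n + / + + p.
The two rarest classes, + n + and dw + p, are the double crossovers. Comparing them with the parentals, only the dw allele has switched, so dw is the middle locus and the order is p – dw – n.
p–dw: (131 + 8)/800 = 0.1737; dw–n: (66 + 8)/800 = 0.0925.
Expected DCO frequency = 0.1737 × 0.0925 ≈ 0.01607; observed = 8/800 ≈ 0.01000.
Coefficient of coincidence = 0.01000/0.01607 ≈ 0.62.

0.62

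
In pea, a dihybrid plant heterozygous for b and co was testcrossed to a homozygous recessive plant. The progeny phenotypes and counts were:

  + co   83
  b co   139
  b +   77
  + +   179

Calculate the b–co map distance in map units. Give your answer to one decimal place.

The two most frequent classes, + + (179) and b co (139), are the parental types, so the F1 was + + / b co.
The recombinant classes are + co and b +: 83 + 77 = 160.
Recombination frequency = 160/478 = 0.3347 ≈ 33.5%, i.e. 33.5 map units.

33.5 map units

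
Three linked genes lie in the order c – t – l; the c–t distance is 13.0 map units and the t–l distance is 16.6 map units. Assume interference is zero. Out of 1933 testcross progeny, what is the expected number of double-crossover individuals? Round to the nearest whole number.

42

Map distances give recombination frequencies of 0.130 and 0.166 for the two intervals.
With no interference, expected double-crossover frequency = 0.130 × 0.166 = 0.02158.
Expected number = 0.02158 × 1933 = 41.71 ≈ 42.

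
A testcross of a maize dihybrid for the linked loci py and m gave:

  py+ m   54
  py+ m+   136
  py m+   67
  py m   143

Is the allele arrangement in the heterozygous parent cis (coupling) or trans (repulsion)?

cis

The two most frequent classes are py+ m+ (136) and py m (143); these are the parental (non-recombinant) types.
So the F1 carried py+ m+ on one chromosome and py m on the other — the recessive alleles are on the same chromosome (cis / coupling).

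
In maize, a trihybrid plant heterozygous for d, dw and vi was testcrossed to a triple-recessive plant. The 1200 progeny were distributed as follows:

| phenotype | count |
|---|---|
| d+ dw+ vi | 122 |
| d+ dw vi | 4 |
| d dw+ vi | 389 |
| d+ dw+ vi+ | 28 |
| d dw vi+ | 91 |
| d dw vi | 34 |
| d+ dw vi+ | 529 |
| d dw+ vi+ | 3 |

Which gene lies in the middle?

The two most frequent reciprocal classes, d+ dw vi+ and d dw+ vi, are the parental types, so the F1 was d+ dw vi+ / d dw+ vi.
The two rarest classes, d+ dw vi and d dw+ vi+, are the double crossovers. Comparing them with the parentals, only the vi allele has switched, so vi is the middle locus and the order is dw – vi – d.

vi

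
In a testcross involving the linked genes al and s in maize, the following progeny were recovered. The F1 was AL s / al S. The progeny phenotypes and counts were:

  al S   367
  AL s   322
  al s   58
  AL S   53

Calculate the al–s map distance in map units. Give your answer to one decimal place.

The recombinant classes are AL S and al s: 53 + 58 = 111.
Recombination frequency = 111/800 = 0.1388 ≈ 13.9%, i.e. 13.9 map units.

13.9 map units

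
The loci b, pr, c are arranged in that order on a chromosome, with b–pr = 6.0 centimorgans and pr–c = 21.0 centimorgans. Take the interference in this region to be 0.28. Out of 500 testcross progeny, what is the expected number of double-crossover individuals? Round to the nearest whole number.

Map distances give recombination frequencies of 0.060 and 0.210 for the two intervals.
With interference 0.28 (so coincidence = 0.72), expected double-crossover frequency = 0.060 × 0.210 × 0.72 = 0.00907.
Expected number = 0.00907 × 500 = 4.54 ≈ 5.

5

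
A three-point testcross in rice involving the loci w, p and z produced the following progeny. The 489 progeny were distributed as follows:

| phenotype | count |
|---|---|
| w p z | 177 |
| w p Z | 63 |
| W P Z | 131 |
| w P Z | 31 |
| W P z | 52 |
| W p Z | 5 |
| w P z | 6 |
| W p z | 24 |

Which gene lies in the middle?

p

The two most frequent reciprocal classes, w p z and W P Z, are the parental types, so the F1 was w p z / W P Z.
The two rarest classes, w P z and W p Z, are the double crossovers. Comparing them with the parentals, only the p allele has switched, so p is the middle locus and the order is z – p – w.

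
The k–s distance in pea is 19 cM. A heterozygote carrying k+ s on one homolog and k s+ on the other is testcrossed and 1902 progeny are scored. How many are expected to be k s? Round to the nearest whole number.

A map distance of 19 cM corresponds to a recombination frequency of 0.190.
The F1 is k+ s / k s+, so k s is a recombinant gamete class with expected frequency r/2 = 0.190/2 = 0.0950.
Expected number = 0.0950 × 1902 = 180.69 ≈ 181.

181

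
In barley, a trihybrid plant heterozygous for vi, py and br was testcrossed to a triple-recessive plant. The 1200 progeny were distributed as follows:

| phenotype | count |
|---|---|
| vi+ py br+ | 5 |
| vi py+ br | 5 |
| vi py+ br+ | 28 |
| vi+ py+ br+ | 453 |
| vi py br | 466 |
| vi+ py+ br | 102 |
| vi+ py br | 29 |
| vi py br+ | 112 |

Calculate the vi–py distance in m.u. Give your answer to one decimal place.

5.6 m.u.

The two most frequent reciprocal classes, vi py br and vi+ py+ br+, are the parental types, so the F1 was vi py br / vi+ py+ br+.
The two rarest classes, vi py+ br and vi+ py br+, are the double crossovers. Comparing them with the parentals, only the py allele has switched, so py is the middle locus and the order is br – py – vi.
Crossovers in the py–vi interval produce the single-crossover classes vi+ py br and vi py+ br+ (29 + 28 = 57) plus the double crossovers (10).
RF(py–vi) = (57 + 10) / 1200 = 67/1200 = 0.0558 → 5.6 m.u.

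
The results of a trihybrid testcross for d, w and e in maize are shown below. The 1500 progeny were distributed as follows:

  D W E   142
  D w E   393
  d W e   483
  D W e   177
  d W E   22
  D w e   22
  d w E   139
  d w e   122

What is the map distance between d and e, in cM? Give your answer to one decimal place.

The two most frequent reciprocal classes, d W e and D w E, are the parental types, so the F1 was d W e / D w E.
The two rarest classes, d W E and D w e, are the double crossovers. Comparing them with the parentals, only the e allele has switched, so e is the middle locus and the order is w – e – d.
Crossovers in the e–d interval produce the single-crossover classes D W e and d w E (177 + 139 = 316) plus the double crossovers (44).
RF(e–d) = (316 + 44) / 1500 = 360/1500 = 0.2400 → 24.0 cM.

24.0 cM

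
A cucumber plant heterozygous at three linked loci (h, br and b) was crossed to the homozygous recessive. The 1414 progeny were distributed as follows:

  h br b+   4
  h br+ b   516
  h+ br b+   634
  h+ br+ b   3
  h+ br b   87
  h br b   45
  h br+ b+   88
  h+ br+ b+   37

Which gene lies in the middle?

The two most frequent reciprocal classes, h br+ b and h+ br b+, are the parental types, so the F1 was h br+ b / h+ br b+.
The two rarest classes, h+ br+ b and h br b+, are the double crossovers. Comparing them with the parentals, only the h allele has switched, so h is the middle locus and the order is br – h – b.

h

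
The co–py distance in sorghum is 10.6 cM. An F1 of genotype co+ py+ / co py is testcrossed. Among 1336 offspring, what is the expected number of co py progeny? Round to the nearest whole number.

A map distance of 10.6 cM corresponds to a recombination frequency of 0.106.
The F1 is co+ py+ / co py, so co py is a parental gamete class with expected frequency (1 − r)/2 = 0.894/2 = 0.4470.
Expected number = 0.4470 × 1336 = 597.19 ≈ 597.

597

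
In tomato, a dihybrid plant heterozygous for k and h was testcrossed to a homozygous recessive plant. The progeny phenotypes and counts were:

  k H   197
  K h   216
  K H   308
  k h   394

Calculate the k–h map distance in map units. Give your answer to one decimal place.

The two most frequent classes, K H (308) and k h (394), are the parental types, so the F1 was K H / k h.
The recombinant classes are K h and k H: 216 + 197 = 413.
Recombination frequency = 413/1115 = 0.3704 ≈ 37.0%, i.e. 37.0 map units.

37.0 map units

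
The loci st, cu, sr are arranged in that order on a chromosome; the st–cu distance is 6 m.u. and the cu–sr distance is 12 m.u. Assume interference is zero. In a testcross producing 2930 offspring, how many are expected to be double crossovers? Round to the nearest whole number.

21

Map distances give recombination frequencies of 0.060 and 0.120 for the two intervals.
With no interference, expected double-crossover frequency = 0.060 × 0.120 = 0.00720.
Expected number = 0.00720 × 2930 = 21.10 ≈ 21.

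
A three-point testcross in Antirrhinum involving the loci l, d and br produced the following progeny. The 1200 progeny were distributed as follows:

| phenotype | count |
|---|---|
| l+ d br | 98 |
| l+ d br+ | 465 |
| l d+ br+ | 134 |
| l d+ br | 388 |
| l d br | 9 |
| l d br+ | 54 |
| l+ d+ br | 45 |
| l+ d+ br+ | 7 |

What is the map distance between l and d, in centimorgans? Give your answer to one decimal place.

The two most frequent reciprocal classes, l+ d br+ and l d+ br, are the parental types, so the F1 was l+ d br+ / l d+ br.
The two rarest classes, l+ d+ br+ and l d br, are the double crossovers. Comparing them with the parentals, only the d allele has switched, so d is the middle locus and the order is br – d – l.
Crossovers in the d–l interval produce the single-crossover classes l d br+ and l+ d+ br (54 + 45 = 99) plus the double crossovers (16).
RF(d–l) = (99 + 16) / 1200 = 115/1200 = 0.0958 → 9.6 centimorgans.

9.6 centimorgans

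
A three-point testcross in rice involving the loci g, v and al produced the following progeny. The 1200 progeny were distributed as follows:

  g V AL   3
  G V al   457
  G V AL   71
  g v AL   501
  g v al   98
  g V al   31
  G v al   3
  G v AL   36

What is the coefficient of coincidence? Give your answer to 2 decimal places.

The two most frequent reciprocal classes, G V al and g v AL, are the parental types, so the F1 was G V al / g v AL.
The two rarest classes, G v al and g V AL, are the double crossovers. Comparing them with the parentals, only the v allele has switched, so v is the middle locus and the order is g – v – al.
g–v: (67 + 6)/1200 = 0.0608; v–al: (169 + 6)/1200 = 0.1458.
Expected DCO frequency = 0.0608 × 0.1458 ≈ 0.00886; observed = 6/1200 ≈ 0.00500.
Coefficient of coincidence = 0.00500/0.00886 ≈ 0.56.

0.56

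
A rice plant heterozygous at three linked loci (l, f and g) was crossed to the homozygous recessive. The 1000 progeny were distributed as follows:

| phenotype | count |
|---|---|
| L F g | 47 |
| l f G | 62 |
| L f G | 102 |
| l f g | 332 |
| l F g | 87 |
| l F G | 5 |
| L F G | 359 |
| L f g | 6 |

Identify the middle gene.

The two most frequent reciprocal classes, l f g and L F G, are the parental types, so the F1 was l f g / L F G.
The two rarest classes, L f g and l F G, are the double crossovers. Comparing them with the parentals, only the l allele has switched, so l is the middle locus and the order is f – l – g.

l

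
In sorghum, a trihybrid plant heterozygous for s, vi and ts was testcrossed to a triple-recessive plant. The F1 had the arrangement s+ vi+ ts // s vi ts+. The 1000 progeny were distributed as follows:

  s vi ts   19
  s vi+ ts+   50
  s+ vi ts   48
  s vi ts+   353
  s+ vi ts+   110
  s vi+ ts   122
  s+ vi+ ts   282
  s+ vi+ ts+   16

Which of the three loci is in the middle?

ts

The two rarest classes, s+ vi+ ts+ and s vi ts, are the double crossovers. Comparing them with the parentals, only the ts allele has switched, so ts is the middle locus and the order is s – ts – vi.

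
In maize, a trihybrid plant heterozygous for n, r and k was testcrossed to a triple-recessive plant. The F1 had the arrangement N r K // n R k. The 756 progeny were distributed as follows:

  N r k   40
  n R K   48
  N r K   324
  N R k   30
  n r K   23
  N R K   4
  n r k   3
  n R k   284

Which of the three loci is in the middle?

r

The two rarest classes, N R K and n r k, are the double crossovers. Comparing them with the parentals, only the r allele has switched, so r is the middle locus and the order is n – r – k.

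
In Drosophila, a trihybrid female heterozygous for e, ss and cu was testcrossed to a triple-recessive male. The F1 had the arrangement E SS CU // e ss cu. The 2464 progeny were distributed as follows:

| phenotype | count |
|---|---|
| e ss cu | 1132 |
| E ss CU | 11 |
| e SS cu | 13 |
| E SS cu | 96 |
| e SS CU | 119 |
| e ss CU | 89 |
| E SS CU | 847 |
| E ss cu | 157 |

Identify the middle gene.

The two rarest classes, E ss CU and e SS cu, are the double crossovers. Comparing them with the parentals, only the ss allele has switched, so ss is the middle locus and the order is cu – ss – e.

ss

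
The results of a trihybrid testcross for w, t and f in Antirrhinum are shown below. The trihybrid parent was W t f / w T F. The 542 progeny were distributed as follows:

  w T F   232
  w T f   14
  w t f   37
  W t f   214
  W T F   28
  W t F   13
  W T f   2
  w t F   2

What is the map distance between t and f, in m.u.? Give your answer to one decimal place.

The two rarest classes, W T f and w t F, are the double crossovers. Comparing them with the parentals, only the t allele has switched, so t is the middle locus and the order is f – t – w.
Crossovers in the f–t interval produce the single-crossover classes W t F and w T f (13 + 14 = 27) plus the double crossovers (4).
RF(f–t) = (27 + 4) / 542 = 31/542 = 0.0572 → 5.7 m.u.

5.7 m.u.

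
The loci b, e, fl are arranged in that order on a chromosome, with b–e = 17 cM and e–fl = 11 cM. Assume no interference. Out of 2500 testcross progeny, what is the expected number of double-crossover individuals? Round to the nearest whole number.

Map distances give recombination frequencies of 0.170 and 0.110 for the two intervals.
With no interference, expected double-crossover frequency = 0.170 × 0.110 = 0.01870.
Expected number = 0.01870 × 2500 = 46.75 ≈ 47.

47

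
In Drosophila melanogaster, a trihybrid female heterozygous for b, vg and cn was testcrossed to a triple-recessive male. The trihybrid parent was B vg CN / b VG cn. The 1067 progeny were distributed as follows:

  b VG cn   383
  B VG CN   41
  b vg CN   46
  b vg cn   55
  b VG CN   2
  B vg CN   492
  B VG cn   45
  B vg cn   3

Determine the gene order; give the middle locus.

cn

The two rarest classes, B vg cn and b VG CN, are the double crossovers. Comparing them with the parentals, only the cn allele has switched, so cn is the middle locus and the order is b – cn – vg.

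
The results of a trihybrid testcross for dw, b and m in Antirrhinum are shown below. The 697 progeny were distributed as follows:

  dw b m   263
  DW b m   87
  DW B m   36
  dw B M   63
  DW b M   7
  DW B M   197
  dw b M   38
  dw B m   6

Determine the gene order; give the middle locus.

The two most frequent reciprocal classes, DW B M and dw b m, are the parental types, so the F1 was DW B M / dw b m.
The two rarest classes, DW b M and dw B m, are the double crossovers. Comparing them with the parentals, only the b allele has switched, so b is the middle locus and the order is dw – b – m.

b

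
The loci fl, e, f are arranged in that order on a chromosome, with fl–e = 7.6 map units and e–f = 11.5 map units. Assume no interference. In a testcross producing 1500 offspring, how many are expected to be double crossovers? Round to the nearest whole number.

Map distances give recombination frequencies of 0.076 and 0.115 for the two intervals.
With no interference, expected double-crossover frequency = 0.076 × 0.115 = 0.00874.
Expected number = 0.00874 × 1500 = 13.11 ≈ 13.

13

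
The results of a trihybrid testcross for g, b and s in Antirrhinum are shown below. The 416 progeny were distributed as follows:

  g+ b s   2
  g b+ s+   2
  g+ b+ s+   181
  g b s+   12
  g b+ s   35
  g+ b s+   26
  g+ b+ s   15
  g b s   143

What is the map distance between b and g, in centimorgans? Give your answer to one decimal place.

15.6 centimorgans

The two most frequent reciprocal classes, g b s and g+ b+ s+, are the parental types, so the F1 was g b s / g+ b+ s+.
The two rarest classes, g+ b s and g b+ s+, are the double crossovers. Comparing them with the parentals, only the g allele has switched, so g is the middle locus and the order is s – g – b.
Crossovers in the g–b interval produce the single-crossover classes g b+ s and g+ b s+ (35 + 26 = 61) plus the double crossovers (4).
RF(g–b) = (61 + 4) / 416 = 65/416 = 0.1562 → 15.6 centimorgans.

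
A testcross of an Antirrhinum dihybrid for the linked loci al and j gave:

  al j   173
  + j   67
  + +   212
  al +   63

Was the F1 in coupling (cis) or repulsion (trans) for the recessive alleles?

cis

The two most frequent classes are + + (212) and al j (173); these are the parental (non-recombinant) types.
So the F1 carried + + on one chromosome and al j on the other — the recessive alleles are on the same chromosome (cis / coupling).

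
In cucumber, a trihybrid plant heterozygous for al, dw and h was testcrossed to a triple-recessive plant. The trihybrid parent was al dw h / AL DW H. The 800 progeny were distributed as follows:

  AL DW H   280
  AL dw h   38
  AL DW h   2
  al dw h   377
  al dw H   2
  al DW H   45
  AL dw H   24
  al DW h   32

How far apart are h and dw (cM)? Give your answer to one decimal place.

7.5 cM

The two rarest classes, al dw H and AL DW h, are the double crossovers. Comparing them with the parentals, only the h allele has switched, so h is the middle locus and the order is dw – h – al.
Crossovers in the dw–h interval produce the single-crossover classes al DW h and AL dw H (32 + 24 = 56) plus the double crossovers (4).
RF(dw–h) = (56 + 4) / 800 = 60/800 = 0.0750 → 7.5 cM.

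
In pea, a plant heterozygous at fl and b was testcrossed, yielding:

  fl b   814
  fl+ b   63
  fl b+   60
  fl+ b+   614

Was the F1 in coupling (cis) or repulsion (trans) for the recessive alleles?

cis

The two most frequent classes are fl+ b+ (614) and fl b (814); these are the parental (non-recombinant) types.
So the F1 carried fl+ b+ on one chromosome and fl b on the other — the recessive alleles are on the same chromosome (cis / coupling).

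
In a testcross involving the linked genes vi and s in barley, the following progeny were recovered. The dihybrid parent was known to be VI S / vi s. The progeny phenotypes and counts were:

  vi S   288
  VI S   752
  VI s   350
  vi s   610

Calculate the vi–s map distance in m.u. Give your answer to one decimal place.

31.9 m.u.

The recombinant classes are VI s and vi S: 350 + 288 = 638.
Recombination frequency = 638/2000 = 0.3190 ≈ 31.9%, i.e. 31.9 m.u.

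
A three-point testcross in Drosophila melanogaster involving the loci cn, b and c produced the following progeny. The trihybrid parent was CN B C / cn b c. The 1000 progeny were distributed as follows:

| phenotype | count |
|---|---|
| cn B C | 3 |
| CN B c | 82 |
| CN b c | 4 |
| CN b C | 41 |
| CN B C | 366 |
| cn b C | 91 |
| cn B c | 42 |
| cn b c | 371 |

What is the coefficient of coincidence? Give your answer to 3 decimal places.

The two rarest classes, cn B C and CN b c, are the double crossovers. Comparing them with the parentals, only the cn allele has switched, so cn is the middle locus and the order is b – cn – c.
b–cn: (83 + 7)/1000 = 0.0900; cn–c: (173 + 7)/1000 = 0.1800.
Expected DCO frequency = 0.0900 × 0.1800 ≈ 0.01620; observed = 7/1000 ≈ 0.00700.
Coefficient of coincidence = 0.00700/0.01620 ≈ 0.432.

0.432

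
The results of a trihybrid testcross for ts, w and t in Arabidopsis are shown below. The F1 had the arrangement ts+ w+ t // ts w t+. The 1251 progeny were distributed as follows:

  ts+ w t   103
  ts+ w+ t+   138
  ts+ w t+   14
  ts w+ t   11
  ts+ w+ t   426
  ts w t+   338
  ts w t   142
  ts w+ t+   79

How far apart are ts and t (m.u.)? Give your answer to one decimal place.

24.4 m.u.

The two rarest classes, ts w+ t and ts+ w t+, are the double crossovers. Comparing them with the parentals, only the ts allele has switched, so ts is the middle locus and the order is t – ts – w.
Crossovers in the t–ts interval produce the single-crossover classes ts+ w+ t+ and ts w t (138 + 142 = 280) plus the double crossovers (25).
RF(t–ts) = (280 + 25) / 1251 = 305/1251 = 0.2438 → 24.4 m.u.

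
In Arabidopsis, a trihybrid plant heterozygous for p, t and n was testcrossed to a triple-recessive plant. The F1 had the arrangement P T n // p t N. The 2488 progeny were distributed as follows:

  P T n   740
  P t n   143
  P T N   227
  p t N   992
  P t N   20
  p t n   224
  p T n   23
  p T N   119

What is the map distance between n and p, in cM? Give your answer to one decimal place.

19.9 cM

The two rarest classes, p T n and P t N, are the double crossovers. Comparing them with the parentals, only the p allele has switched, so p is the middle locus and the order is t – p – n.
Crossovers in the p–n interval produce the single-crossover classes P T N and p t n (227 + 224 = 451) plus the double crossovers (43).
RF(p–n) = (451 + 43) / 2488 = 494/2488 = 0.1986 → 19.9 cM.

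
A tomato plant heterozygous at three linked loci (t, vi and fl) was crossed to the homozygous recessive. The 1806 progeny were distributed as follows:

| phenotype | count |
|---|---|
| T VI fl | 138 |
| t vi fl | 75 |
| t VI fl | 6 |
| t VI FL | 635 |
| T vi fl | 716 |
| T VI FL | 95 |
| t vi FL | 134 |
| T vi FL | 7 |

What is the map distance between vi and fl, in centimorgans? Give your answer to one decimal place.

15.8 centimorgans

The two most frequent reciprocal classes, T vi fl and t VI FL, are the parental types, so the F1 was T vi fl / t VI FL.
The two rarest classes, T vi FL and t VI fl, are the double crossovers. Comparing them with the parentals, only the fl allele has switched, so fl is the middle locus and the order is vi – fl – t.
Crossovers in the vi–fl interval produce the single-crossover classes T VI fl and t vi FL (138 + 134 = 272) plus the double crossovers (13).
RF(vi–fl) = (272 + 13) / 1806 = 285/1806 = 0.1578 → 15.8 centimorgans.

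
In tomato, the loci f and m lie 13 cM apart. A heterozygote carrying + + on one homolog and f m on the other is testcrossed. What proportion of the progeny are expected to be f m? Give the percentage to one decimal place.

A map distance of 13 cM corresponds to a recombination frequency of 0.130.
The F1 is + + / f m, so f m is a parental gamete class with expected frequency (1 − r)/2 = 0.870/2 = 0.4350.
That is 0.4350 = 43.5% of the progeny.

43.5%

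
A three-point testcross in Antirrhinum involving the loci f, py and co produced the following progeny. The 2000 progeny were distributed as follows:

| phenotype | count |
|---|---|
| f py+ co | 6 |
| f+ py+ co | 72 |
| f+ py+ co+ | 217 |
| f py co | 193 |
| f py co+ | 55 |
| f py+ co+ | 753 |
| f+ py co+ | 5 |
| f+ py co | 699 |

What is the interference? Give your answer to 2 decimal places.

The two most frequent reciprocal classes, f+ py co and f py+ co+, are the parental types, so the F1 was f+ py co / f py+ co+.
The two rarest classes, f+ py co+ and f py+ co, are the double crossovers. Comparing them with the parentals, only the co allele has switched, so co is the middle locus and the order is f – co – py.
f–co: (410 + 11)/2000 = 0.2105; co–py: (127 + 11)/2000 = 0.0690.
Expected DCO frequency = 0.2105 × 0.0690 ≈ 0.01452; observed = 11/2000 ≈ 0.00550.
Coefficient of coincidence = 0.00550/0.01452 ≈ 0.38; interference = 1 − 0.38 = 0.62.

0.62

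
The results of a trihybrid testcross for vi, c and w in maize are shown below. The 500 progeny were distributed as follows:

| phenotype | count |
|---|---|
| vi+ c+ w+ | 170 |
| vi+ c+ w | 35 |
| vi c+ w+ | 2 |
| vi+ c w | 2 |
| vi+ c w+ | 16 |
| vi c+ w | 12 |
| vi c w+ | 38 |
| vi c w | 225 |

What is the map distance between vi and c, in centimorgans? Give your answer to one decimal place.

6.4 centimorgans

The two most frequent reciprocal classes, vi+ c+ w+ and vi c w, are the parental types, so the F1 was vi+ c+ w+ / vi c w.
The two rarest classes, vi c+ w+ and vi+ c w, are the double crossovers. Comparing them with the parentals, only the vi allele has switched, so vi is the middle locus and the order is c – vi – w.
Crossovers in the c–vi interval produce the single-crossover classes vi+ c w+ and vi c+ w (16 + 12 = 28) plus the double crossovers (4).
RF(c–vi) = (28 + 4) / 500 = 32/500 = 0.0640 → 6.4 centimorgans.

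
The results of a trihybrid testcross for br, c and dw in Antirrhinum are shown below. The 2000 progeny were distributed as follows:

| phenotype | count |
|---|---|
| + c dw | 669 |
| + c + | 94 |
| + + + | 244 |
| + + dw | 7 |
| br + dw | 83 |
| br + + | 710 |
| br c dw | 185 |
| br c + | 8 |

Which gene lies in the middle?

The two most frequent reciprocal classes, br + + and + c dw, are the parental types, so the F1 was br + + / + c dw.
The two rarest classes, br c + and + + dw, are the double crossovers. Comparing them with the parentals, only the c allele has switched, so c is the middle locus and the order is br – c – dw.

c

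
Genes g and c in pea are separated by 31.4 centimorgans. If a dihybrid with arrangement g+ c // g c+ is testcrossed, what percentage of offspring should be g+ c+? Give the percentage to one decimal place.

A map distance of 31.4 centimorgans corresponds to a recombination frequency of 0.314.
The F1 is g+ c / g c+, so g+ c+ is a recombinant gamete class with expected frequency r/2 = 0.314/2 = 0.1570.
That is 0.1570 = 15.7% of the progeny.

15.7%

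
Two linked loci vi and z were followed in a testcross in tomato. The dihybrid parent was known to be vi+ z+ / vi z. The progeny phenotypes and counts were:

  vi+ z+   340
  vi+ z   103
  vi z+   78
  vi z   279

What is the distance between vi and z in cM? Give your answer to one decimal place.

The recombinant classes are vi+ z and vi z+: 103 + 78 = 181.
Recombination frequency = 181/800 = 0.2263 ≈ 22.6%, i.e. 22.6 cM.

22.6 cM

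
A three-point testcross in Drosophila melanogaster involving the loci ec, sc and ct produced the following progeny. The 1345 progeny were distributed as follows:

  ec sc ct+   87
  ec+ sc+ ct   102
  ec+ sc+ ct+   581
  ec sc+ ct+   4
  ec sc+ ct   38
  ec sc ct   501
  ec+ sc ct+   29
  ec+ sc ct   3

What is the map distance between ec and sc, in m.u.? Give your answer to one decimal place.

The two most frequent reciprocal classes, ec sc ct and ec+ sc+ ct+, are the parental types, so the F1 was ec sc ct / ec+ sc+ ct+.
The two rarest classes, ec+ sc ct and ec sc+ ct+, are the double crossovers. Comparing them with the parentals, only the ec allele has switched, so ec is the middle locus and the order is sc – ec – ct.
Crossovers in the sc–ec interval produce the single-crossover classes ec sc+ ct and ec+ sc ct+ (38 + 29 = 67) plus the double crossovers (7).
RF(sc–ec) = (67 + 7) / 1345 = 74/1345 = 0.0550 → 5.5 m.u.

5.5 m.u.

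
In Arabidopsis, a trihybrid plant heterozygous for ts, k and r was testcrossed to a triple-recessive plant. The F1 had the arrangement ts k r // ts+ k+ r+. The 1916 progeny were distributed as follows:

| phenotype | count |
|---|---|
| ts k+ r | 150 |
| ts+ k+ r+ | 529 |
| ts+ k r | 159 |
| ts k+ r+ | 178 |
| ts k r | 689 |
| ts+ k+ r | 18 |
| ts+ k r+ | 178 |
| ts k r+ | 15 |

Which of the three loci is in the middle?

r

The two rarest classes, ts k r+ and ts+ k+ r, are the double crossovers. Comparing them with the parentals, only the r allele has switched, so r is the middle locus and the order is ts – r – k.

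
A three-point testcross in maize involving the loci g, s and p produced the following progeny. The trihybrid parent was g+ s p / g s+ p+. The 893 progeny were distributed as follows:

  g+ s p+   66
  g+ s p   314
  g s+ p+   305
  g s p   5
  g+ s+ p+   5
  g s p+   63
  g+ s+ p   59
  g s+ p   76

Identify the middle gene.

g

The two rarest classes, g s p and g+ s+ p+, are the double crossovers. Comparing them with the parentals, only the g allele has switched, so g is the middle locus and the order is s – g – p.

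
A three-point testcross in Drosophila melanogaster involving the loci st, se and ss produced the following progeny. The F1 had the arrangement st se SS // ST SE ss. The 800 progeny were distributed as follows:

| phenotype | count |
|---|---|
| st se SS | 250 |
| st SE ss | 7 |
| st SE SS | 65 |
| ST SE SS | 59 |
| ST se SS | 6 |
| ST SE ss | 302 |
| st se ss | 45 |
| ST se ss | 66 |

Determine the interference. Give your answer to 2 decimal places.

0.38

The two rarest classes, ST se SS and st SE ss, are the double crossovers. Comparing them with the parentals, only the st allele has switched, so st is the middle locus and the order is se – st – ss.
se–st: (131 + 13)/800 = 0.1800; st–ss: (104 + 13)/800 = 0.1462.
Expected DCO frequency = 0.1800 × 0.1462 ≈ 0.02632; observed = 13/800 ≈ 0.01625.
Coefficient of coincidence = 0.01625/0.02632 ≈ 0.62; interference = 1 − 0.62 = 0.38.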